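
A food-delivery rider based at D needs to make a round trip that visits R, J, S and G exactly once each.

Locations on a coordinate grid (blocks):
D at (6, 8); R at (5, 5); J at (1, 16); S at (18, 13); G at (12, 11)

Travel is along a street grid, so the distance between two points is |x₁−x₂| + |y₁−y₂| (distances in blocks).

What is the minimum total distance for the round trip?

Shortest round trip = 56 blocks.

There are 12 distinct closed tours to check (reversals are equivalent).
D-R-J-S-G-D: 4+15+20+8+9 = 56
D-R-J-G-S-D: 4+15+16+8+17 = 60
D-R-S-J-G-D: 4+21+20+16+9 = 70
D-R-S-G-J-D: 4+21+8+16+13 = 62
D-R-G-J-S-D: 4+13+16+20+17 = 70
D-R-G-S-J-D: 4+13+8+20+13 = 58
D-J-R-S-G-D: 13+15+21+8+9 = 66
D-J-R-G-S-D: 13+15+13+8+17 = 66
D-J-S-R-G-D: 13+20+21+13+9 = 76
D-J-G-R-S-D: 13+16+13+21+17 = 80
D-S-R-J-G-D: 17+21+15+16+9 = 78
D-S-J-R-G-D: 17+20+15+13+9 = 74
The minimum is 56.
One optimal route: D → R → J → S → G → D (or its reverse).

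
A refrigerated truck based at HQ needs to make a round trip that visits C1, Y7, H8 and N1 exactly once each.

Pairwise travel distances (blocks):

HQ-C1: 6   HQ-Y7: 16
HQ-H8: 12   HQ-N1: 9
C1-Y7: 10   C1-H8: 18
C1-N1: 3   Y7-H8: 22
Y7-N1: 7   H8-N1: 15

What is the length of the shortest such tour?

50 blocks — the shortest possible round trip.

With 4 stops there are 4!/2 = 12 distinct round trips (a route and its reverse cost the same).
HQ - C1 - Y7 - H8 - N1 - HQ: 6+10+22+15+9 = 62
HQ - C1 - Y7 - N1 - H8 - HQ: 6+10+7+15+12 = 50
HQ - C1 - H8 - Y7 - N1 - HQ: 6+18+22+7+9 = 62
HQ - C1 - H8 - N1 - Y7 - HQ: 6+18+15+7+16 = 62
HQ - C1 - N1 - Y7 - H8 - HQ: 6+3+7+22+12 = 50
HQ - C1 - N1 - H8 - Y7 - HQ: 6+3+15+22+16 = 62
HQ - Y7 - C1 - H8 - N1 - HQ: 16+10+18+15+9 = 68
HQ - Y7 - C1 - N1 - H8 - HQ: 16+10+3+15+12 = 56
HQ - Y7 - H8 - C1 - N1 - HQ: 16+22+18+3+9 = 68
HQ - Y7 - N1 - C1 - H8 - HQ: 16+7+3+18+12 = 56
HQ - H8 - C1 - Y7 - N1 - HQ: 12+18+10+7+9 = 56
HQ - H8 - Y7 - C1 - N1 - HQ: 12+22+10+3+9 = 56
The minimum is 50.
One optimal route: HQ → C1 → Y7 → N1 → H8 → HQ (or its reverse).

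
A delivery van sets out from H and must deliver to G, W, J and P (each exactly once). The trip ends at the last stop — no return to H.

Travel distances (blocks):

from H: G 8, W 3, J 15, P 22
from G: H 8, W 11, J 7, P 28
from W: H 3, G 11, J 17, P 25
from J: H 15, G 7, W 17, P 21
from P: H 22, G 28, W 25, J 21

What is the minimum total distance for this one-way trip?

There are 4! = 24 possible orderings.
H → G → W → J → P: 8+11+17+21 = 57
H → G → W → P → J: 8+11+25+21 = 65
H → G → J → W → P: 8+7+17+25 = 57
H → G → J → P → W: 8+7+21+25 = 61
H → G → P → W → J: 8+28+25+17 = 78
H → G → P → J → W: 8+28+21+17 = 74
H → W → G → J → P: 3+11+7+21 = 42
H → W → G → P → J: 3+11+28+21 = 63
H → W → J → G → P: 3+17+7+28 = 55
H → W → J → P → G: 3+17+21+28 = 69
H → W → P → G → J: 3+25+28+7 = 63
H → W → P → J → G: 3+25+21+7 = 56
H → J → G → W → P: 15+7+11+25 = 58
H → J → G → P → W: 15+7+28+25 = 75
… (10 more)
The minimum is 42.
One shortest path: H → W → G → J → P.

Shortest open route: 42 blocks.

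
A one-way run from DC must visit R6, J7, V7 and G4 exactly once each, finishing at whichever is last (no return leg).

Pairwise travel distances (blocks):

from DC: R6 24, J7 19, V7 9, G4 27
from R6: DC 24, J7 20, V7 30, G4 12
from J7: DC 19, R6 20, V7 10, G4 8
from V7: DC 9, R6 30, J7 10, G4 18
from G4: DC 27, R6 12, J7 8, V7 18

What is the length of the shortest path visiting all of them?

Minimum one-way distance = 39 blocks.

There are 4! = 24 possible orderings.
DC→R6→J7→V7→G4: 24+20+10+18 = 72
DC→R6→J7→G4→V7: 24+20+8+18 = 70
DC→R6→V7→J7→G4: 24+30+10+8 = 72
DC→R6→V7→G4→J7: 24+30+18+8 = 80
DC→R6→G4→J7→V7: 24+12+8+10 = 54
DC→R6→G4→V7→J7: 24+12+18+10 = 64
DC→J7→R6→V7→G4: 19+20+30+18 = 87
DC→J7→R6→G4→V7: 19+20+12+18 = 69
DC→J7→V7→R6→G4: 19+10+30+12 = 71
DC→J7→V7→G4→R6: 19+10+18+12 = 59
DC→J7→G4→R6→V7: 19+8+12+30 = 69
DC→J7→G4→V7→R6: 19+8+18+30 = 75
DC→V7→R6→J7→G4: 9+30+20+8 = 67
DC→V7→R6→G4→J7: 9+30+12+8 = 59
… (10 more)
DC→V7→J7→G4→R6: 9+10+8+12 = 39  ← best
The minimum is 39.
One shortest path: DC → V7 → J7 → G4 → R6.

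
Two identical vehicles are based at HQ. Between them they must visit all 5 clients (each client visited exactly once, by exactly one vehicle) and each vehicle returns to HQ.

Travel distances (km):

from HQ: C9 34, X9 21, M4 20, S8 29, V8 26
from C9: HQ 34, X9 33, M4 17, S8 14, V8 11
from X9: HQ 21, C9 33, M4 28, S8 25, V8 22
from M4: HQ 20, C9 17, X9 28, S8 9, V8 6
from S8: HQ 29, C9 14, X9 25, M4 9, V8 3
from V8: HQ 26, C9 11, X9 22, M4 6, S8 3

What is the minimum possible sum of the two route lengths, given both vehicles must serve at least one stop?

Minimum combined distance: 119 km.

Try each way of splitting the stops between the two vehicles (each non-empty) and, for each split, find the best tour for each vehicle:
  {C9} + {X9, M4, S8, V8}: 68 + 75 = 143
  {X9} + {C9, M4, S8, V8}: 42 + 77 = 119
  {C9, X9} + {M4, S8, V8}: 88 + 58 = 146
  {M4} + {C9, X9, S8, V8}: 40 + 94 = 134
  {C9, M4} + {X9, S8, V8}: 71 + 75 = 146
  {X9, M4} + {C9, S8, V8}: 69 + 77 = 146
  … (15 splits in total)
Best: vehicle 1 HQ → X9 → HQ = 42; vehicle 2 HQ → C9 → S8 → V8 → M4 → HQ = 77; combined 119.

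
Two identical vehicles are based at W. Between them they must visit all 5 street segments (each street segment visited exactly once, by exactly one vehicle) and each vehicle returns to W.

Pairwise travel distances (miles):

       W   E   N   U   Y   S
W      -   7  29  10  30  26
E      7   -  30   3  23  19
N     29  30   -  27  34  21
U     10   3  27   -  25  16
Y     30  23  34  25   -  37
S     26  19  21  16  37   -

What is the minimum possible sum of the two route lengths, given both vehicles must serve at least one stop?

125 miles — the smallest possible combined total.

Check every non-empty split of the stops between the two vehicles; for each half take its own optimal tour:
  {E} + {N, U, Y, S}: 14 + 111 = 125
  {N} + {E, U, Y, S}: 58 + 93 = 151
  {E, N} + {U, Y, S}: 66 + 93 = 159
  {U} + {E, N, Y, S}: 20 + 111 = 131
  {E, U} + {N, Y, S}: 20 + 111 = 131
  {N, U} + {E, Y, S}: 66 + 93 = 159
  … (15 splits in total)
Best: vehicle 1 W → E → W = 14; vehicle 2 W → U → S → N → Y → W = 111; combined 125.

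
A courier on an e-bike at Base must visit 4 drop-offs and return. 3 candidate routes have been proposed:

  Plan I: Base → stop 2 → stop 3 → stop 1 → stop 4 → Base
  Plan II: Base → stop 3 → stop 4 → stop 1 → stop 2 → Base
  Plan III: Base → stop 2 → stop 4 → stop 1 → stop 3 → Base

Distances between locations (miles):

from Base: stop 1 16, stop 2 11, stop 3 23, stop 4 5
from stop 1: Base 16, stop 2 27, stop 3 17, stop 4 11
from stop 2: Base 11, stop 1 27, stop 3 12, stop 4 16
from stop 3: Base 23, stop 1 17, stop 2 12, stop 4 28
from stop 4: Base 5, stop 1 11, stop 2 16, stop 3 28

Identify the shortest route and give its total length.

Plan I: 11 + 12 + 17 + 11 + 5 = 56
Plan II: 23 + 28 + 11 + 27 + 11 = 100
Plan III: 11 + 16 + 11 + 17 + 23 = 78

Shortest is Plan I, total 56 miles.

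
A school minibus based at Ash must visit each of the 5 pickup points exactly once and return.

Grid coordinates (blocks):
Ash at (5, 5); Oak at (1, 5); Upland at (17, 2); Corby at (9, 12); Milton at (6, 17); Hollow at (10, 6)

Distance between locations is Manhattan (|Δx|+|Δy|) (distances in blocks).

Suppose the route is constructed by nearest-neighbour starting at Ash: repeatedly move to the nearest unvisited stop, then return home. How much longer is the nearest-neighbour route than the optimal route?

Excess over optimum: 8 blocks.

From Ash: Oak=4, Hollow=6, Corby=11, Milton=13, Upland=15 → choose Oak (4).
From Oak: Hollow=10, Corby=15, Milton=17, Upland=19 → choose Hollow (10).
From Hollow: Corby=7, Upland=11, Milton=15 → choose Corby (7).
From Corby: Milton=8, Upland=18 → choose Milton (8).
From Milton: Upland=26 → choose Upland (26).
NN route Ash → Oak → Hollow → Corby → Milton → Upland → Ash costs 70.
Optimal: Ash → Oak → Upland → Hollow → Corby → Milton → Ash costs 62 (by enumerating all 60 distinct tours).
Excess = 70 − 62 = 8.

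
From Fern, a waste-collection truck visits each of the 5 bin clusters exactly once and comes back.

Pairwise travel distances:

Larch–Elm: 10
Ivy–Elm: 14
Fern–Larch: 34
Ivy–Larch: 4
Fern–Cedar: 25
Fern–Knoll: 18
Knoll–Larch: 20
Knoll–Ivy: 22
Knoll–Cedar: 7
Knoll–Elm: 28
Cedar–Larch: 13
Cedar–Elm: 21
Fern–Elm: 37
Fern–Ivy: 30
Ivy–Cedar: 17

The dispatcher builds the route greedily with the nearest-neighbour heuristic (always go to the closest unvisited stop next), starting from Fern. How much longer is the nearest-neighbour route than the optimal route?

Excess over optimum: 3.

Fern: Knoll=18, Cedar=25, Ivy=30, Larch=34, Elm=37 ⇒ Knoll
Knoll: Cedar=7, Larch=20, Ivy=22, Elm=28 ⇒ Cedar
Cedar: Larch=13, Ivy=17, Elm=21 ⇒ Larch
Larch: Ivy=4, Elm=10 ⇒ Ivy
Ivy: Elm=14 ⇒ Elm
NN route Fern → Knoll → Cedar → Larch → Ivy → Elm → Fern costs 93.
Optimal: Fern → Knoll → Cedar → Elm → Larch → Ivy → Fern costs 90 (by enumerating all 60 distinct tours).
Excess = 93 − 90 = 3.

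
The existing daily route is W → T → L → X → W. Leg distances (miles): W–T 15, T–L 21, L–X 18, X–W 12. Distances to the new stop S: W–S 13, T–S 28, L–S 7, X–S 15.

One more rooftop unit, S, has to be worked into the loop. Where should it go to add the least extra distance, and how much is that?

Insertion cost between consecutive stops i–j is d(i,S) + d(S,j) − d(i,j):
  between W and T: 13 + 28 − 15 = 26
  between T and L: 28 + 7 − 21 = 14
  between L and X: 7 + 15 − 18 = 4
  between X and W: 15 + 13 − 12 = 16
Cheapest insertion is between L and X, adding 4.
New total = 66 + 4 = 70.

Minimum extra distance: 4 miles, inserting S between L and X.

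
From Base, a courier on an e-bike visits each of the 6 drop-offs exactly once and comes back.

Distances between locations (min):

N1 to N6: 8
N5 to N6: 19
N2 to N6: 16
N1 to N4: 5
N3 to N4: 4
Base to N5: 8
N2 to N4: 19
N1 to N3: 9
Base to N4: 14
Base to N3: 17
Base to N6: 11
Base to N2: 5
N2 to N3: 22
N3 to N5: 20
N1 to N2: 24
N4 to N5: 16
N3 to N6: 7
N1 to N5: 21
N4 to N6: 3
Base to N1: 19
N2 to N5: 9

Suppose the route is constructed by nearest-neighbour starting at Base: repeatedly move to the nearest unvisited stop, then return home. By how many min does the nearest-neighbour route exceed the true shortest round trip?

Base: N2=5, N5=8, N6=11, N4=14, N3=17, N1=19 ⇒ N2
N2: N5=9, N6=16, N4=19, N3=22, N1=24 ⇒ N5
N5: N4=16, N6=19, N3=20, N1=21 ⇒ N4
N4: N6=3, N3=4, N1=5 ⇒ N6
N6: N3=7, N1=8 ⇒ N3
N3: N1=9 ⇒ N1
NN route Base → N2 → N5 → N4 → N6 → N3 → N1 → Base costs 68.
Optimal: Base → N2 → N5 → N1 → N3 → N4 → N6 → Base costs 62 (by enumerating all 360 distinct tours).
Excess = 68 − 62 = 6.

6 min longer than the optimal tour.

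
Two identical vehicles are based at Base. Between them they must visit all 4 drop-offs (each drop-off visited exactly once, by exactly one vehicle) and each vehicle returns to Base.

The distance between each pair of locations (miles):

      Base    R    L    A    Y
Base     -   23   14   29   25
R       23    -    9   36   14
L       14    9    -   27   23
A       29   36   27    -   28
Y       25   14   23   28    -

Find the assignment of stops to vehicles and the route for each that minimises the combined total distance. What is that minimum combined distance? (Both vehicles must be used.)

Try each way of splitting the stops between the two vehicles (each non-empty) and, for each split, find the best tour for each vehicle:
  {R} + {L, A, Y}: 46 + 94 = 140
  {L} + {R, A, Y}: 28 + 94 = 122
  {R, L} + {A, Y}: 46 + 82 = 128
  {A} + {R, L, Y}: 58 + 62 = 120
  {R, A} + {L, Y}: 88 + 62 = 150
  {L, A} + {R, Y}: 70 + 62 = 132
  … (7 splits in total)
Best: vehicle 1 Base → A → Base = 58; vehicle 2 Base → L → R → Y → Base = 62; combined 120.

120 miles — the smallest possible combined total.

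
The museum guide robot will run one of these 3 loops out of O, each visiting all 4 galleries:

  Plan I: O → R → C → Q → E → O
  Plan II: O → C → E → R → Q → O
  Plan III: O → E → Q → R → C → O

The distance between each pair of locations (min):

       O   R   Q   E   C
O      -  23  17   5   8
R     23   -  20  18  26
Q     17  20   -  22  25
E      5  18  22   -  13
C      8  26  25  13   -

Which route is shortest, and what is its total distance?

76 min — Plan II is the shortest.

Plan I: 23 + 26 + 25 + 22 + 5 = 101
Plan II: 8 + 13 + 18 + 20 + 17 = 76
Plan III: 5 + 22 + 20 + 26 + 8 = 81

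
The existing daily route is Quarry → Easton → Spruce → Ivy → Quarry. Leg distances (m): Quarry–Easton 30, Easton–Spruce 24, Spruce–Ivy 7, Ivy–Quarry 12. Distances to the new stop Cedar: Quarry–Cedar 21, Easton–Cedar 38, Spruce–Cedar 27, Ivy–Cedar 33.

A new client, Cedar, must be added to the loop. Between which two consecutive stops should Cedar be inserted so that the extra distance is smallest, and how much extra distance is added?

Adding 29 m by placing Cedar on the Quarry–Easton leg.

Insertion cost between consecutive stops i–j is d(i,Cedar) + d(Cedar,j) − d(i,j):
  between Quarry and Easton: 21 + 38 − 30 = 29
  between Easton and Spruce: 38 + 27 − 24 = 41
  between Spruce and Ivy: 27 + 33 − 7 = 53
  between Ivy and Quarry: 33 + 21 − 12 = 42
Cheapest insertion is between Quarry and Easton, adding 29.
New total = 73 + 29 = 102.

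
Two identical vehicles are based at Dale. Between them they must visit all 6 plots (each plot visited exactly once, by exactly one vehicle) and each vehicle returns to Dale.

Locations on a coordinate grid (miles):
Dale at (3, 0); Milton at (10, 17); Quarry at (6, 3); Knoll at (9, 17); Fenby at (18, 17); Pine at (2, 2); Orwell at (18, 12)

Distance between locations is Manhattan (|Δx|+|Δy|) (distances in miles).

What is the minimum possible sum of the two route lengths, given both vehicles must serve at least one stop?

70 miles — the smallest possible combined total.

Check every non-empty split of the stops between the two vehicles; for each half take its own optimal tour:
  {Milton} + {Quarry, Knoll, Fenby, Pine, Orwell}: 48 + 66 = 114
  {Quarry} + {Milton, Knoll, Fenby, Pine, Orwell}: 12 + 66 = 78
  {Milton, Quarry} + {Knoll, Fenby, Pine, Orwell}: 48 + 66 = 114
  {Knoll} + {Milton, Quarry, Fenby, Pine, Orwell}: 46 + 66 = 112
  {Milton, Knoll} + {Quarry, Fenby, Pine, Orwell}: 48 + 66 = 114
  {Quarry, Knoll} + {Milton, Fenby, Pine, Orwell}: 46 + 66 = 112
  … (31 splits in total)
  {Pine} + {Milton, Quarry, Knoll, Fenby, Orwell}: 6 + 64 = 70  ← best
Best: vehicle 1 Dale → Pine → Dale = 6; vehicle 2 Dale → Quarry → Knoll → Milton → Fenby → Orwell → Dale = 64; combined 70.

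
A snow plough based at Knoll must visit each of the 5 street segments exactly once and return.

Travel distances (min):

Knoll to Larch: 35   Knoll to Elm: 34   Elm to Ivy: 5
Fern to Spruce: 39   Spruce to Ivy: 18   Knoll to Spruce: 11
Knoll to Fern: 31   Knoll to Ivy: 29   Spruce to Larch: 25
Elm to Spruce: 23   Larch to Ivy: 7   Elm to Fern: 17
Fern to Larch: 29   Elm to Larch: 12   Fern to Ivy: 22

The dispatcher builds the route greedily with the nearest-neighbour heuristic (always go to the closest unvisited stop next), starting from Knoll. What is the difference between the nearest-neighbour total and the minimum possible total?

10 min longer than the optimal tour.

From Knoll: Spruce=11, Ivy=29, Fern=31, Elm=34, Larch=35 → choose Spruce (11).
From Spruce: Ivy=18, Elm=23, Larch=25, Fern=39 → choose Ivy (18).
From Ivy: Elm=5, Larch=7, Fern=22 → choose Elm (5).
From Elm: Larch=12, Fern=17 → choose Larch (12).
From Larch: Fern=29 → choose Fern (29).
NN route Knoll → Spruce → Ivy → Elm → Larch → Fern → Knoll costs 106.
Optimal: Knoll → Fern → Elm → Larch → Ivy → Spruce → Knoll costs 96 (by enumerating all 60 distinct tours).
Excess = 106 − 96 = 10.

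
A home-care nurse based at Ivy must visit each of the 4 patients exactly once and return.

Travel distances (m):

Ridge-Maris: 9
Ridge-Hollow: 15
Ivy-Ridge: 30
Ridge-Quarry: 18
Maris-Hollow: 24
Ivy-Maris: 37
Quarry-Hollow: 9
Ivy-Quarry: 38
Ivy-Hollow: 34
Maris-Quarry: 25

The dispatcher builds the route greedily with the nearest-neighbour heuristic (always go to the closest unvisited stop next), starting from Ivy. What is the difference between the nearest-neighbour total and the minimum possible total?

The nearest-neighbour route is 3 m longer than optimal.

Ivy: Ridge=30, Hollow=34, Maris=37, Quarry=38 ⇒ Ridge
Ridge: Maris=9, Hollow=15, Quarry=18 ⇒ Maris
Maris: Hollow=24, Quarry=25 ⇒ Hollow
Hollow: Quarry=9 ⇒ Quarry
NN route Ivy → Ridge → Maris → Hollow → Quarry → Ivy costs 110.
Optimal: Ivy → Ridge → Maris → Quarry → Hollow → Ivy costs 107 (by enumerating all 12 distinct tours).
Excess = 110 − 107 = 3.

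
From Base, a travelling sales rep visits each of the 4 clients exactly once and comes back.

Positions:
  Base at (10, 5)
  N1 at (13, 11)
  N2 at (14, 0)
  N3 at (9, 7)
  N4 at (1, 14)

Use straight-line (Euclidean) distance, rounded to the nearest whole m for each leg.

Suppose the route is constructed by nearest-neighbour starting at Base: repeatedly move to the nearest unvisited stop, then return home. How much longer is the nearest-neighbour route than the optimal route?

Base: N3=2, N2=6, N1=7, N4=13 ⇒ N3
N3: N1=6, N2=9, N4=11 ⇒ N1
N1: N2=11, N4=12 ⇒ N2
N2: N4=19 ⇒ N4
NN route Base → N3 → N1 → N2 → N4 → Base costs 51.
Optimal: Base → N2 → N1 → N4 → N3 → Base costs 42 (by enumerating all 12 distinct tours).
Excess = 51 − 42 = 9.

9 m longer than the optimal tour.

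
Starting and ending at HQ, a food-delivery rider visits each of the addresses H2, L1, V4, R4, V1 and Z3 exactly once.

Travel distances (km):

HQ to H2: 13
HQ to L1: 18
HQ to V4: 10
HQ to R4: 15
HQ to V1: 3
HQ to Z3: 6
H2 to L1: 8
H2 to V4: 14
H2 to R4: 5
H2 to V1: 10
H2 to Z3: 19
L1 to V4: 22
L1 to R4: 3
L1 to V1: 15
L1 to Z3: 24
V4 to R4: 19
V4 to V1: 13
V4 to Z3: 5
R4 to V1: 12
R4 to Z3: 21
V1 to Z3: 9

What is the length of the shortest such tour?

Shortest round trip = 51 km.

There are 360 distinct closed tours to check (reversals are equivalent).
HQ → H2 → L1 → V4 → R4 → V1 → Z3 → HQ: 13+8+22+19+12+9+6 = 89
HQ → H2 → L1 → V4 → R4 → Z3 → V1 → HQ: 13+8+22+19+21+9+3 = 95
HQ → H2 → L1 → V4 → V1 → R4 → Z3 → HQ: 13+8+22+13+12+21+6 = 95
HQ → H2 → L1 → V4 → V1 → Z3 → R4 → HQ: 13+8+22+13+9+21+15 = 101
HQ → H2 → L1 → V4 → Z3 → R4 → V1 → HQ: 13+8+22+5+21+12+3 = 84
HQ → H2 → L1 → V4 → Z3 → V1 → R4 → HQ: 13+8+22+5+9+12+15 = 84
HQ → H2 → L1 → R4 → V4 → V1 → Z3 → HQ: 13+8+3+19+13+9+6 = 71
HQ → H2 → L1 → R4 → V4 → Z3 → V1 → HQ: 13+8+3+19+5+9+3 = 60
… (352 more)
HQ → V1 → L1 → R4 → H2 → V4 → Z3 → HQ: 3+15+3+5+14+5+6 = 51  ← best
The minimum is 51.
One optimal route: HQ → V1 → L1 → R4 → H2 → V4 → Z3 → HQ (or its reverse).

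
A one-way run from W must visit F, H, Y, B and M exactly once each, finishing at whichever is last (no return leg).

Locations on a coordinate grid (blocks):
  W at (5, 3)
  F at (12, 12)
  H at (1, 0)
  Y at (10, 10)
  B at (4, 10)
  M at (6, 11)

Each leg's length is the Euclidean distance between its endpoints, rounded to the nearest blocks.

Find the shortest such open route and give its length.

There are 5! = 120 possible orderings.
W → F → H → Y → B → M: 11+16+13+6+2 = 48
W → F → H → Y → M → B: 11+16+13+4+2 = 46
W → F → H → B → Y → M: 11+16+10+6+4 = 47
W → F → H → B → M → Y: 11+16+10+2+4 = 43
W → F → H → M → Y → B: 11+16+12+4+6 = 49
W → F → H → M → B → Y: 11+16+12+2+6 = 47
W → F → Y → H → B → M: 11+3+13+10+2 = 39
W → F → Y → H → M → B: 11+3+13+12+2 = 41
W → F → Y → B → H → M: 11+3+6+10+12 = 42
W → F → Y → B → M → H: 11+3+6+2+12 = 34
W → F → Y → M → H → B: 11+3+4+12+10 = 40
W → F → Y → M → B → H: 11+3+4+2+10 = 30
W → F → B → H → Y → M: 11+8+10+13+4 = 46
W → F → B → H → M → Y: 11+8+10+12+4 = 45
… (106 more)
W → H → B → M → Y → F: 5+10+2+4+3 = 24  ← best
The minimum is 24.
One shortest path: W → H → B → M → Y → F.

Shortest open route: 24 blocks.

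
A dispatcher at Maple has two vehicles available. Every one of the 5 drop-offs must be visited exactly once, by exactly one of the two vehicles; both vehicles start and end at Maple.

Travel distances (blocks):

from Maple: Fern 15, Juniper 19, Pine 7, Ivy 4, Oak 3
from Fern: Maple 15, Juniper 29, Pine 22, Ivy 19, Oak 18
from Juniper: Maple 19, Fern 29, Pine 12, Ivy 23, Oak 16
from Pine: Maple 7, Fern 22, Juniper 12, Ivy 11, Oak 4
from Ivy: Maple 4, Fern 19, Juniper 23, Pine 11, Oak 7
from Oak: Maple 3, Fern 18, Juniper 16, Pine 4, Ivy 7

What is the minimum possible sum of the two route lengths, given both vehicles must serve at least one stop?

71 blocks — the smallest possible combined total.

Try each way of splitting the stops between the two vehicles (each non-empty) and, for each split, find the best tour for each vehicle:
  {Fern} + {Juniper, Pine, Ivy, Oak}: 30 + 46 = 76
  {Juniper} + {Fern, Pine, Ivy, Oak}: 38 + 52 = 90
  {Fern, Juniper} + {Pine, Ivy, Oak}: 63 + 22 = 85
  {Pine} + {Fern, Juniper, Ivy, Oak}: 14 + 71 = 85
  {Fern, Pine} + {Juniper, Ivy, Oak}: 44 + 46 = 90
  {Juniper, Pine} + {Fern, Ivy, Oak}: 38 + 44 = 82
  … (15 splits in total)
  {Ivy} + {Fern, Juniper, Pine, Oak}: 8 + 63 = 71  ← best
Best: vehicle 1 Maple → Ivy → Maple = 8; vehicle 2 Maple → Fern → Juniper → Pine → Oak → Maple = 63; combined 71.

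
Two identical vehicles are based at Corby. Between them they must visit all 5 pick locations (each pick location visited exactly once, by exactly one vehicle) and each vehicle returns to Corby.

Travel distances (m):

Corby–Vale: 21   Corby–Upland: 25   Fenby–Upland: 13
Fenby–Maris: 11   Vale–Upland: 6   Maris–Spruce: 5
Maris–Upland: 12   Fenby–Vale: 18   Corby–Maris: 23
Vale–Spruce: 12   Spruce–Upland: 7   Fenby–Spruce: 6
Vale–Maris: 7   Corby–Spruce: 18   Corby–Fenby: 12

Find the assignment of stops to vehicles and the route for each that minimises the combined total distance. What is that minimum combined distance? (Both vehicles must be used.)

85 m — the smallest possible combined total.

Try each way of splitting the stops between the two vehicles (each non-empty) and, for each split, find the best tour for each vehicle:
  {Fenby} + {Vale, Maris, Spruce, Upland}: 24 + 61 = 85
  {Vale} + {Fenby, Maris, Spruce, Upland}: 42 + 60 = 102
  {Fenby, Vale} + {Maris, Spruce, Upland}: 51 + 60 = 111
  {Maris} + {Fenby, Vale, Spruce, Upland}: 46 + 52 = 98
  {Fenby, Maris} + {Vale, Spruce, Upland}: 46 + 52 = 98
  {Vale, Maris} + {Fenby, Spruce, Upland}: 51 + 50 = 101
  … (15 splits in total)
Best: vehicle 1 Corby → Fenby → Corby = 24; vehicle 2 Corby → Maris → Vale → Upland → Spruce → Corby = 61; combined 85.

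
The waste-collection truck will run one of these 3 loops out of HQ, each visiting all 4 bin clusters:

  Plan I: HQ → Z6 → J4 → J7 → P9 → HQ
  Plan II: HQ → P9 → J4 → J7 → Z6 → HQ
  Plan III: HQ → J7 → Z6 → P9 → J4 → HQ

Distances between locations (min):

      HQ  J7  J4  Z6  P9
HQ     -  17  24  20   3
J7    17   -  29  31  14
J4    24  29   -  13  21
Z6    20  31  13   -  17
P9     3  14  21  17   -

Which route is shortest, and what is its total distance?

Plan I: 20 + 13 + 29 + 14 + 3 = 79
Plan II: 3 + 21 + 29 + 31 + 20 = 104
Plan III: 17 + 31 + 17 + 21 + 24 = 110

79 min — Plan I is the shortest.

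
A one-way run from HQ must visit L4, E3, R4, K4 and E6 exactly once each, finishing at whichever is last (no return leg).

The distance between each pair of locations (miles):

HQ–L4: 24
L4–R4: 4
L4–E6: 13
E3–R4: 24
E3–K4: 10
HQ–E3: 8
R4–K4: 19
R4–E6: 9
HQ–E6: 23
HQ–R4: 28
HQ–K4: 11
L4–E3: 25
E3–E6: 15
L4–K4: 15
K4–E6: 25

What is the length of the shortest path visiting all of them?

Shortest open route: 46 miles.

There are 5! = 120 possible orderings.
HQ - L4 - E3 - R4 - K4 - E6: 24+25+24+19+25 = 117
HQ - L4 - E3 - R4 - E6 - K4: 24+25+24+9+25 = 107
HQ - L4 - E3 - K4 - R4 - E6: 24+25+10+19+9 = 87
HQ - L4 - E3 - K4 - E6 - R4: 24+25+10+25+9 = 93
HQ - L4 - E3 - E6 - R4 - K4: 24+25+15+9+19 = 92
HQ - L4 - E3 - E6 - K4 - R4: 24+25+15+25+19 = 108
HQ - L4 - R4 - E3 - K4 - E6: 24+4+24+10+25 = 87
HQ - L4 - R4 - E3 - E6 - K4: 24+4+24+15+25 = 92
HQ - L4 - R4 - K4 - E3 - E6: 24+4+19+10+15 = 72
HQ - L4 - R4 - K4 - E6 - E3: 24+4+19+25+15 = 87
HQ - L4 - R4 - E6 - E3 - K4: 24+4+9+15+10 = 62
HQ - L4 - R4 - E6 - K4 - E3: 24+4+9+25+10 = 72
HQ - L4 - K4 - E3 - R4 - E6: 24+15+10+24+9 = 82
HQ - L4 - K4 - E3 - E6 - R4: 24+15+10+15+9 = 73
… (106 more)
HQ - E3 - K4 - L4 - R4 - E6: 8+10+15+4+9 = 46  ← best
The minimum is 46.
One shortest path: HQ → E3 → K4 → L4 → R4 → E6.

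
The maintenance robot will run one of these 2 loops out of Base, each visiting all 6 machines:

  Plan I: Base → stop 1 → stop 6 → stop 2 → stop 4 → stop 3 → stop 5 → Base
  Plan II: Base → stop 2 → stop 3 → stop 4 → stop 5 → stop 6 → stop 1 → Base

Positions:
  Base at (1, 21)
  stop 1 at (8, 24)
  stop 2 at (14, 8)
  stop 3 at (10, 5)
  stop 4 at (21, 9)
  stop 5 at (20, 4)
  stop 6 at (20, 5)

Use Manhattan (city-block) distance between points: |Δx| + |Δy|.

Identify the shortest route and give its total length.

Plan I: 10 + 31 + 9 + 8 + 15 + 11 + 36 = 120
Plan II: 26 + 7 + 15 + 6 + 1 + 31 + 10 = 96

Shortest is Plan II, total 96.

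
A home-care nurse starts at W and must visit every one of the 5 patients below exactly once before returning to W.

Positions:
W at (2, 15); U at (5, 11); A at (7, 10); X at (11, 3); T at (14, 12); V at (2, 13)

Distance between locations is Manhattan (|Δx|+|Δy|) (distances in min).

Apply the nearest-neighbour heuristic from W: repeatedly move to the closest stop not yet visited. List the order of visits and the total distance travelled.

52 min along W → V → U → A → T → X → W.

From W: distances to unvisited — V=2, U=7, A=10, T=15, X=21. Nearest is V (2).
From V: distances to unvisited — U=5, A=8, T=13, X=19. Nearest is U (5).
From U: distances to unvisited — A=3, T=10, X=14. Nearest is A (3).
From A: distances to unvisited — T=9, X=11. Nearest is T (9).
From T: distances to unvisited — X=12. Nearest is X (12).
Return X→W: 21.
Total = 2 + 5 + 3 + 9 + 12 + 21 = 52.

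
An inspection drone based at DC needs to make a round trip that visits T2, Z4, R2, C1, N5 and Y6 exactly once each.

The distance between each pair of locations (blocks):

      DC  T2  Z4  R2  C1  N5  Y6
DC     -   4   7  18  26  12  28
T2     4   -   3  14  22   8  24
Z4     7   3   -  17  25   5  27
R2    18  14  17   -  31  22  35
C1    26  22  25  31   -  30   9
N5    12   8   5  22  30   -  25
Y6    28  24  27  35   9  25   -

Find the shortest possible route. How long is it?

Shortest round trip = 95 blocks.

With 6 stops there are 6!/2 = 360 distinct round trips (a route and its reverse cost the same).
DC-T2-Z4-R2-C1-N5-Y6-DC: 4+3+17+31+30+25+28 = 138
DC-T2-Z4-R2-C1-Y6-N5-DC: 4+3+17+31+9+25+12 = 101
DC-T2-Z4-R2-N5-C1-Y6-DC: 4+3+17+22+30+9+28 = 113
DC-T2-Z4-R2-N5-Y6-C1-DC: 4+3+17+22+25+9+26 = 106
DC-T2-Z4-R2-Y6-C1-N5-DC: 4+3+17+35+9+30+12 = 110
DC-T2-Z4-R2-Y6-N5-C1-DC: 4+3+17+35+25+30+26 = 140
DC-T2-Z4-C1-R2-N5-Y6-DC: 4+3+25+31+22+25+28 = 138
DC-T2-Z4-C1-R2-Y6-N5-DC: 4+3+25+31+35+25+12 = 135
… (352 more)
DC-T2-Z4-N5-Y6-C1-R2-DC: 4+3+5+25+9+31+18 = 95  ← best
The minimum is 95.
One optimal route: DC → T2 → Z4 → N5 → Y6 → C1 → R2 → DC (or its reverse).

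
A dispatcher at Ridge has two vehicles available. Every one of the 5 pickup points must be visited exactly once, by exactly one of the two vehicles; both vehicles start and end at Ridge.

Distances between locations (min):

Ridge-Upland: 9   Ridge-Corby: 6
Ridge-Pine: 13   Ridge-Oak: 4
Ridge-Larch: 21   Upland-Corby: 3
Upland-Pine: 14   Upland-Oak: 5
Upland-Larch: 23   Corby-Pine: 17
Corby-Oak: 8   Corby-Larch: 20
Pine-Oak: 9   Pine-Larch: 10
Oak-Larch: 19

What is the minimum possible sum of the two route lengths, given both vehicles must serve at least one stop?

62 min — the smallest possible combined total.

There are 2^4 − 1 = 15 ways to divide the 5 stops into two non-empty groups. For each, the best each vehicle can do is its own shortest tour through its group:
  {Upland} + {Corby, Pine, Oak, Larch}: 18 + 49 = 67
  {Corby} + {Upland, Pine, Oak, Larch}: 12 + 54 = 66
  {Upland, Corby} + {Pine, Oak, Larch}: 18 + 44 = 62
  {Pine} + {Upland, Corby, Oak, Larch}: 26 + 53 = 79
  {Upland, Pine} + {Corby, Oak, Larch}: 36 + 49 = 85
  {Corby, Pine} + {Upland, Oak, Larch}: 36 + 53 = 89
  … (15 splits in total)
Best: vehicle 1 Ridge → Upland → Corby → Ridge = 18; vehicle 2 Ridge → Oak → Pine → Larch → Ridge = 44; combined 62.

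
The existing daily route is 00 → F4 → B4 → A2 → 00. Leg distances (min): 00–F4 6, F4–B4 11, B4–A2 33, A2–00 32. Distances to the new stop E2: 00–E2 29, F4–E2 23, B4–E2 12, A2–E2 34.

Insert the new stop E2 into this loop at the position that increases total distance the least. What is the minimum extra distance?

Insertion cost between consecutive stops i–j is d(i,E2) + d(E2,j) − d(i,j):
  between 00 and F4: 29 + 23 − 6 = 46
  between F4 and B4: 23 + 12 − 11 = 24
  between B4 and A2: 12 + 34 − 33 = 13
  between A2 and 00: 34 + 29 − 32 = 31
Cheapest insertion is between B4 and A2, adding 13.
New total = 82 + 13 = 95.

Adding 13 min by placing E2 on the B4–A2 leg.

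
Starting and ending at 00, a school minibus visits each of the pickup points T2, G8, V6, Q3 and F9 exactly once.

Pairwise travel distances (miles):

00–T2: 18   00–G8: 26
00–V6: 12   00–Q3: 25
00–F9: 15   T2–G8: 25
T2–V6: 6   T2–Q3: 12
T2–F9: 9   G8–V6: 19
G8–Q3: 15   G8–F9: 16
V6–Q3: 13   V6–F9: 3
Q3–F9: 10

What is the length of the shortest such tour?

With 5 stops there are 5!/2 = 60 distinct round trips (a route and its reverse cost the same).
00 - T2 - G8 - V6 - Q3 - F9 - 00: 18+25+19+13+10+15 = 100
00 - T2 - G8 - V6 - F9 - Q3 - 00: 18+25+19+3+10+25 = 100
00 - T2 - G8 - Q3 - V6 - F9 - 00: 18+25+15+13+3+15 = 89
00 - T2 - G8 - Q3 - F9 - V6 - 00: 18+25+15+10+3+12 = 83
00 - T2 - G8 - F9 - V6 - Q3 - 00: 18+25+16+3+13+25 = 100
00 - T2 - G8 - F9 - Q3 - V6 - 00: 18+25+16+10+13+12 = 94
00 - T2 - V6 - G8 - Q3 - F9 - 00: 18+6+19+15+10+15 = 83
00 - T2 - V6 - G8 - F9 - Q3 - 00: 18+6+19+16+10+25 = 94
00 - T2 - V6 - Q3 - G8 - F9 - 00: 18+6+13+15+16+15 = 83
00 - T2 - V6 - Q3 - F9 - G8 - 00: 18+6+13+10+16+26 = 89
00 - T2 - V6 - F9 - G8 - Q3 - 00: 18+6+3+16+15+25 = 83
00 - T2 - V6 - F9 - Q3 - G8 - 00: 18+6+3+10+15+26 = 78
00 - T2 - Q3 - G8 - V6 - F9 - 00: 18+12+15+19+3+15 = 82
00 - T2 - Q3 - G8 - F9 - V6 - 00: 18+12+15+16+3+12 = 76
… (46 more)
The minimum is 76.
One optimal route: 00 → T2 → Q3 → G8 → F9 → V6 → 00 (or its reverse).

76 miles — the shortest possible round trip.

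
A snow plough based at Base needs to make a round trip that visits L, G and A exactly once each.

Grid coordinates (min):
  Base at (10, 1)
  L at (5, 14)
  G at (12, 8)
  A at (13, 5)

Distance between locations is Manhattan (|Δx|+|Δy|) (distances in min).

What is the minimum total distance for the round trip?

Shortest round trip = 42 min.

With 3 stops there are 3!/2 = 3 distinct round trips (a route and its reverse cost the same).
Base - L - G - A - Base: 18+13+4+7 = 42
Base - L - A - G - Base: 18+17+4+9 = 48
Base - G - L - A - Base: 9+13+17+7 = 46
The minimum is 42.
One optimal route: Base → L → G → A → Base (or its reverse).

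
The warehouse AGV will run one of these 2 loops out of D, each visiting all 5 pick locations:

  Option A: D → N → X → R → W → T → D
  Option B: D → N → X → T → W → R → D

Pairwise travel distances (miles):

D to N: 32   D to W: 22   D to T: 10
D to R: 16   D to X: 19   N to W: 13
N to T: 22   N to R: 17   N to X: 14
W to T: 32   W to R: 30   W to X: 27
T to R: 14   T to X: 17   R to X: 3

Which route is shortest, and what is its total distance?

Option A: 32 + 14 + 3 + 30 + 32 + 10 = 121
Option B: 32 + 14 + 17 + 32 + 30 + 16 = 141

121 miles — Option A is the shortest.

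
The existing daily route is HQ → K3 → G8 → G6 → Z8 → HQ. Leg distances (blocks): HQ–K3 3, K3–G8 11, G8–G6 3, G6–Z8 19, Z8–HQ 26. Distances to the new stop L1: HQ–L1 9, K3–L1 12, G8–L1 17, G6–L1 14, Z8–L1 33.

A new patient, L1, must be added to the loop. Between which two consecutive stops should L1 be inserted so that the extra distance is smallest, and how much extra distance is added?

Insertion cost between consecutive stops i–j is d(i,L1) + d(L1,j) − d(i,j):
  between HQ and K3: 9 + 12 − 3 = 18
  between K3 and G8: 12 + 17 − 11 = 18
  between G8 and G6: 17 + 14 − 3 = 28
  between G6 and Z8: 14 + 33 − 19 = 28
  between Z8 and HQ: 33 + 9 − 26 = 16
Cheapest insertion is between Z8 and HQ, adding 16.
New total = 62 + 16 = 78.

+16 blocks — insert L1 between Z8 and HQ.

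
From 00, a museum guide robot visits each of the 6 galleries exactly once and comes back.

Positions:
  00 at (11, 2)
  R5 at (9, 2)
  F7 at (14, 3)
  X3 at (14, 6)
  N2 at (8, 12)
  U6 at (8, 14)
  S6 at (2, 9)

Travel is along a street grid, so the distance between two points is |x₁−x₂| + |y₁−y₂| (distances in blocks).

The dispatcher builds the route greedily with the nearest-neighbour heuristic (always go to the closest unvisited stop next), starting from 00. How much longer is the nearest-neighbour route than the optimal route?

00: R5=2, F7=4, X3=7, N2=13, U6=15, S6=16 ⇒ R5
R5: F7=6, X3=9, N2=11, U6=13, S6=14 ⇒ F7
F7: X3=3, N2=15, U6=17, S6=18 ⇒ X3
X3: N2=12, U6=14, S6=15 ⇒ N2
N2: U6=2, S6=9 ⇒ U6
U6: S6=11 ⇒ S6
NN route 00 → R5 → F7 → X3 → N2 → U6 → S6 → 00 costs 52.
Optimal: 00 → R5 → N2 → U6 → S6 → X3 → F7 → 00 costs 48 (by enumerating all 360 distinct tours).
Excess = 52 − 48 = 4.

The nearest-neighbour route is 4 blocks longer than optimal.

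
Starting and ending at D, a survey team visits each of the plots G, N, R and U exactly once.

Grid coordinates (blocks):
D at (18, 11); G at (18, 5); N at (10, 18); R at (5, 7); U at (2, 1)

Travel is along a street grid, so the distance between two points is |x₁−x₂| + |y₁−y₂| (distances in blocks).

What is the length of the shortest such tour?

D→G→N→R→U→D: 6+21+16+9+26 = 78
D→G→N→U→R→D: 6+21+25+9+17 = 78
D→G→R→N→U→D: 6+15+16+25+26 = 88
D→G→R→U→N→D: 6+15+9+25+15 = 70
D→G→U→N→R→D: 6+20+25+16+17 = 84
D→G→U→R→N→D: 6+20+9+16+15 = 66
D→N→G→R→U→D: 15+21+15+9+26 = 86
D→N→G→U→R→D: 15+21+20+9+17 = 82
D→N→R→G→U→D: 15+16+15+20+26 = 92
D→N→U→G→R→D: 15+25+20+15+17 = 92
D→R→G→N→U→D: 17+15+21+25+26 = 104
D→R→N→G→U→D: 17+16+21+20+26 = 100
The minimum is 66.
One optimal route: D → G → U → R → N → D (or its reverse).

66 blocks — the shortest possible round trip.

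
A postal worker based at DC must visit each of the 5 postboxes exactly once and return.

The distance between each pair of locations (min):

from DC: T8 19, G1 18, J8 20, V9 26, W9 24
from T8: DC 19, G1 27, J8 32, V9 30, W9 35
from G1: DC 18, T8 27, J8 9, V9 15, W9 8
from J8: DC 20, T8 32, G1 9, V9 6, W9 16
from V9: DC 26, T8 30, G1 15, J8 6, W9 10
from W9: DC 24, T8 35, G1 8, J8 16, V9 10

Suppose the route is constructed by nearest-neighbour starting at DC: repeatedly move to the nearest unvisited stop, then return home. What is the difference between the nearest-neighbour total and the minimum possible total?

DC: G1=18, T8=19, J8=20, W9=24, V9=26 ⇒ G1
G1: W9=8, J8=9, V9=15, T8=27 ⇒ W9
W9: V9=10, J8=16, T8=35 ⇒ V9
V9: J8=6, T8=30 ⇒ J8
J8: T8=32 ⇒ T8
NN route DC → G1 → W9 → V9 → J8 → T8 → DC costs 93.
Optimal: DC → T8 → G1 → W9 → V9 → J8 → DC costs 90 (by enumerating all 60 distinct tours).
Excess = 93 − 90 = 3.

3 min longer than the optimal tour.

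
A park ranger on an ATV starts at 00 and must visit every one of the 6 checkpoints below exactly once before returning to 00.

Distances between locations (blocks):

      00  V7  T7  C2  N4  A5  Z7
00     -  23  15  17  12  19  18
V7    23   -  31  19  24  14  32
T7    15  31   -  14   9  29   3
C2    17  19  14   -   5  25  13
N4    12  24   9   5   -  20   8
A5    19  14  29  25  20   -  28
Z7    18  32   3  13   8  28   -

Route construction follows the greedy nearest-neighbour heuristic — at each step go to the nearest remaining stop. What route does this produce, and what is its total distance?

99 blocks along 00 → N4 → C2 → Z7 → T7 → A5 → V7 → 00.

From 00: distances to unvisited — N4=12, T7=15, C2=17, Z7=18, A5=19, V7=23. Nearest is N4 (12).
From N4: distances to unvisited — C2=5, Z7=8, T7=9, A5=20, V7=24. Nearest is C2 (5).
From C2: distances to unvisited — Z7=13, T7=14, V7=19, A5=25. Nearest is Z7 (13).
From Z7: distances to unvisited — T7=3, A5=28, V7=32. Nearest is T7 (3).
From T7: distances to unvisited — A5=29, V7=31. Nearest is A5 (29).
From A5: distances to unvisited — V7=14. Nearest is V7 (14).
Return V7→00: 23.
Total = 12 + 5 + 13 + 3 + 29 + 14 + 23 = 99.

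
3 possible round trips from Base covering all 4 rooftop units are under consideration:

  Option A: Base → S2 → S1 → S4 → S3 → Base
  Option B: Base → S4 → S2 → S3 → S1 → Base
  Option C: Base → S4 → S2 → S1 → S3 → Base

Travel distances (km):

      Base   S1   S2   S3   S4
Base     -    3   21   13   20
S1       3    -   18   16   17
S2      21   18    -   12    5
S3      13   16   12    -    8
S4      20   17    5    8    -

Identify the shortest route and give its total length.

Shortest is Option B, total 56 km.

Option A: 21 + 18 + 17 + 8 + 13 = 77
Option B: 20 + 5 + 12 + 16 + 3 = 56
Option C: 20 + 5 + 18 + 16 + 13 = 72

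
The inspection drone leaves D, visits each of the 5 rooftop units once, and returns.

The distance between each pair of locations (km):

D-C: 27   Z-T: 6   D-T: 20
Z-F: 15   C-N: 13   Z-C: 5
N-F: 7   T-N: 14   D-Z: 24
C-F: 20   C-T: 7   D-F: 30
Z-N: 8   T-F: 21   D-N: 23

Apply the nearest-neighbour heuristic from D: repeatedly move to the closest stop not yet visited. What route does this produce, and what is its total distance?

From D: distances to unvisited — T=20, N=23, Z=24, C=27, F=30. Nearest is T (20).
From T: distances to unvisited — Z=6, C=7, N=14, F=21. Nearest is Z (6).
From Z: distances to unvisited — C=5, N=8, F=15. Nearest is C (5).
From C: distances to unvisited — N=13, F=20. Nearest is N (13).
From N: distances to unvisited — F=7. Nearest is F (7).
Return F→D: 30.
Total = 20 + 6 + 5 + 13 + 7 + 30 = 81.

81 km along D → T → Z → C → N → F → D.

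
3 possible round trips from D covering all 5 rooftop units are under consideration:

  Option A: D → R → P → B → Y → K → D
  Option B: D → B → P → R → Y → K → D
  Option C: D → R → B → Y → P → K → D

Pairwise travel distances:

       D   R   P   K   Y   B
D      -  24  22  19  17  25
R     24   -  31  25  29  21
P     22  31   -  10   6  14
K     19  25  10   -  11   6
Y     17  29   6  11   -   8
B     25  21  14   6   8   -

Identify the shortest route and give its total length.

Shortest is Option C, total 88.

Option A: 24 + 31 + 14 + 8 + 11 + 19 = 107
Option B: 25 + 14 + 31 + 29 + 11 + 19 = 129
Option C: 24 + 21 + 8 + 6 + 10 + 19 = 88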